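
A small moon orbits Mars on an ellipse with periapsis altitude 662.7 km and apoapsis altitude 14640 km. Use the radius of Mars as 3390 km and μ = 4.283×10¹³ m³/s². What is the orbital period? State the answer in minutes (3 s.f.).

T ≈ 587 minutes

r_p = 3390 + 662.7 = 4052.7 km = 4.0527×10⁶ m.
r_a = 3390 + 14640 = 18030 km = 1.8030×10⁷ m.
Semi-major axis a = (r_p + r_a)/2 = (4052.7 + 18030)/2 = 11041 km = 1.104×10⁷ m.
By Kepler's third law T = 2π√(a³/μ) = 2π × 5.606×10³ = 3.522×10⁴ s.
= 587.1 minutes.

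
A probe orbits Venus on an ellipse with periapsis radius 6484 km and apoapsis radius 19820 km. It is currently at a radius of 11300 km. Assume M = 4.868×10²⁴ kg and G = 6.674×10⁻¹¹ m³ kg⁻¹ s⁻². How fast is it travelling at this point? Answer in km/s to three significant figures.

v ≈ 5.73 km/s

μ = GM = 6.674×10⁻¹¹ × 4.868×10²⁴ = 3.249×10¹⁴ m³/s².
Semi-major axis a = (r_p + r_a)/2 = 13152 km = 1.315×10⁷ m.
Vis-viva: v² = μ(2/r − 1/a) = 3.249×10¹⁴ × (1.770×10⁻⁷ − 7.603×10⁻⁸) = 3.280×10⁷ m²/s².
v = 5727 m/s = 5.727 km/s.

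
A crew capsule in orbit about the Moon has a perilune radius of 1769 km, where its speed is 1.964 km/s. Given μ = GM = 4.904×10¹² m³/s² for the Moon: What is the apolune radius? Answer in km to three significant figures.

r_p = 1.769×10⁶ m.
Specific energy ε = v²/2 − μ/r = -8.435×10⁵ J/kg, so a = −μ/(2ε) = 2.907×10⁶ m.
The apsides satisfy r_p + r_a = 2a, so the apolune radius is 2a − r_p = 4.045×10⁶ m = 4044.6 km.

apolune radius ≈ 4040 km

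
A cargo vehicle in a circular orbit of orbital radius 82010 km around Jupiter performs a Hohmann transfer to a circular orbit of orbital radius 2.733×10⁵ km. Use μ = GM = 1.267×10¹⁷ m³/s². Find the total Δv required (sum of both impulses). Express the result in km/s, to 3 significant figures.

Δv_total ≈ 16.3 km/s

r₁ = 82010 km = 8.201×10⁷ m.
r₂ = 2.733×10⁵ km = 2.733×10⁸ m.
Transfer ellipse a_t = (r₁ + r₂)/2 = 1.777×10⁸ m.
At r₁: circular v_c1 = √(μ/r₁) = 39310 m/s; transfer-perijove v_p = √[μ(2/r₁ − 1/a_t)] = 48750 m/s.
Δv₁ = v_p − v_c1 = 9446 m/s.
At r₂: circular v_c2 = √(μ/r₂) = 21530 m/s; transfer-apojove v_a = √[μ(2/r₂ − 1/a_t)] = 14630 m/s.
Δv₂ = v_c2 − v_a = 6902 m/s.
Total Δv = Δv₁ + Δv₂ = 16350 m/s = 16.35 km/s.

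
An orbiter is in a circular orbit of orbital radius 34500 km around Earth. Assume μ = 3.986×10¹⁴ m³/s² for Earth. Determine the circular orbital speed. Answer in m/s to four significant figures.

r = 34500 km = 3.450×10⁷ m.
For a circular orbit v = √(μ/r) = √(3.986×10¹⁴ / 3.450×10⁷) = √(1.155×10⁷) = 3399 m/s.

v ≈ 3399 m/s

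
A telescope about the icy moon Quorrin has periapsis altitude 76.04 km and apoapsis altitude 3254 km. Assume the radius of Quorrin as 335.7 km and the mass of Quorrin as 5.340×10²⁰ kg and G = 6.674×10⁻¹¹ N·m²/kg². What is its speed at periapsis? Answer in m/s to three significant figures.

μ = GM = 6.674×10⁻¹¹ × 5.340×10²⁰ = 3.564×10¹⁰ m³/s².
r_p = 335.7 + 76.04 = 411.74 km = 4.1174×10⁵ m.
r_a = 335.7 + 3254 = 3589.7 km = 3.5897×10⁶ m.
Semi-major axis a = (r_p + r_a)/2 = 2000.7 km = 2.001×10⁶ m.
Vis-viva: v² = μ(2/r − 1/a) = 3.564×10¹⁰ × (4.857×10⁻⁶ − 4.998×10⁻⁷) = 1.553×10⁵ m²/s².
v = 394.1 m/s.

v ≈ 394 m/s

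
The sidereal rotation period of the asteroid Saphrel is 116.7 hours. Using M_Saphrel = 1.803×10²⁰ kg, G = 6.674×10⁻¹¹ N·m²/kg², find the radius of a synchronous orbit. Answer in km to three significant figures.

r_sync ≈ 3780 km

μ = GM = 6.674×10⁻¹¹ × 1.803×10²⁰ = 1.203×10¹⁰ m³/s².
T = 116.7 hours = 4.201×10⁵ s.
A synchronous orbit has period T, so by Kepler's third law a = (μT²/4π²)^(1/3).
μT²/4π² = 1.203×10¹⁰ × (4.201×10⁵)² / 39.48 = 5.380×10¹⁹ m³.
a = 3.775×10⁶ m = 3775.1 km.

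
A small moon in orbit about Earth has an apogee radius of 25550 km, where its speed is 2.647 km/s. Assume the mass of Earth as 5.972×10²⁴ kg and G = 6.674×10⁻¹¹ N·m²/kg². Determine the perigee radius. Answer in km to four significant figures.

μ = GM = 6.674×10⁻¹¹ × 5.972×10²⁴ = 3.986×10¹⁴ m³/s².
r_a = 2.555×10⁷ m.
Specific energy ε = v²/2 − μ/r = -1.210×10⁷ J/kg, so a = −μ/(2ε) = 1.647×10⁷ m.
The apsides satisfy r_p + r_a = 2a, so the perigee radius is 2a − r_a = 7.400×10⁶ m = 7399.7 km.

perigee radius ≈ 7400 km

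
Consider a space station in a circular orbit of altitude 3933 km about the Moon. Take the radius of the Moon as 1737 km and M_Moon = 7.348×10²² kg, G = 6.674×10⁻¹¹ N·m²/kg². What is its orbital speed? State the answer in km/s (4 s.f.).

v ≈ 0.93 km/s

μ = GM = 6.674×10⁻¹¹ × 7.348×10²² = 4.904×10¹² m³/s².
r = 1737 + 3933 = 5670.0 km = 5.6700×10⁶ m.
For a circular orbit v = √(μ/r) = √(4.904×10¹² / 5.670×10⁶) = √(8.649×10⁵) = 930.0 m/s.
That is 0.93 km/s.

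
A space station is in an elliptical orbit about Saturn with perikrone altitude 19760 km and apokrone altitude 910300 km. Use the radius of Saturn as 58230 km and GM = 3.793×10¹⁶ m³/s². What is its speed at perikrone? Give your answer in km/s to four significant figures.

v ≈ 30.00 km/s

r_p = 58230 + 19760 = 77990 km = 7.7990×10⁷ m.
r_a = 58230 + 910300 = 968530 km = 9.6853×10⁸ m.
Semi-major axis a = (r_p + r_a)/2 = 5.2326×10⁵ km = 5.233×10⁸ m.
Vis-viva: v² = μ(2/r − 1/a) = 3.793×10¹⁶ × (2.564×10⁻⁸ − 1.911×10⁻⁹) = 9.002×10⁸ m²/s².
v = 30000 m/s = 30.00 km/s.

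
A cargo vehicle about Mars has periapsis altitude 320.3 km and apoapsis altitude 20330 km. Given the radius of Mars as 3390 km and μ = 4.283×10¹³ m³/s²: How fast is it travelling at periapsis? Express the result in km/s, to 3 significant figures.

v ≈ 4.47 km/s

r_p = 3390 + 320.3 = 3710.3 km = 3.7103×10⁶ m.
r_a = 3390 + 20330 = 23720 km = 2.3720×10⁷ m.
Semi-major axis a = (r_p + r_a)/2 = 13715 km = 1.372×10⁷ m.
Vis-viva: v² = μ(2/r − 1/a) = 4.283×10¹³ × (5.390×10⁻⁷ − 7.291×10⁻⁸) = 1.996×10⁷ m²/s².
v = 4468 m/s = 4.468 km/s.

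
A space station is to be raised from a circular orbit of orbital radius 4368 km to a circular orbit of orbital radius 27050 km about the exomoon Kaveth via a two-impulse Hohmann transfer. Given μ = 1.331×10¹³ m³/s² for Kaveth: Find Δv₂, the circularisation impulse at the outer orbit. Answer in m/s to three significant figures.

r₁ = 4368 km = 4.368×10⁶ m.
r₂ = 27050 km = 2.705×10⁷ m.
Transfer ellipse a_t = (r₁ + r₂)/2 = 1.571×10⁷ m.
At r₁: circular v_c1 = √(μ/r₁) = 1746 m/s; transfer-periapsis v_p = √[μ(2/r₁ − 1/a_t)] = 2291 m/s.
At r₂: circular v_c2 = √(μ/r₂) = 701.5 m/s; transfer-apoapsis v_a = √[μ(2/r₂ − 1/a_t)] = 369.9 m/s.
Δv₂ = v_c2 − v_a = 331.6 m/s.

Δv ≈ 332 m/s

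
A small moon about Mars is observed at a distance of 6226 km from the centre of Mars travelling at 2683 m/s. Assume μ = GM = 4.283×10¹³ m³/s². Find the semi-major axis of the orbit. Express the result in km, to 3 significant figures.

a ≈ 6530 km

r = 6.226×10⁶ m.
Specific orbital energy ε = v²/2 − μ/r = (2683)²/2 − 4.283×10¹³/6.226×10⁶ = -3.280×10⁶ J/kg.
Since ε = −μ/(2a), a = −μ/(2ε) = 6.529×10⁶ m = 6529.0 km.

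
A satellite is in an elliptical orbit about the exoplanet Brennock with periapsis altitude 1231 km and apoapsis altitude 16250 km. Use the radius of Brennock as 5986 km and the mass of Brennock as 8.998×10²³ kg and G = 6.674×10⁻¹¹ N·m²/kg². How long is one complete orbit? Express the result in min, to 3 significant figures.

T ≈ 764 min

μ = GM = 6.674×10⁻¹¹ × 8.998×10²³ = 6.005×10¹³ m³/s².
r_p = 5986 + 1231 = 7217.0 km = 7.2170×10⁶ m.
r_a = 5986 + 16250 = 22236 km = 2.2236×10⁷ m.
Semi-major axis a = (r_p + r_a)/2 = (7217.0 + 22236)/2 = 14726 km = 1.473×10⁷ m.
By Kepler's third law T = 2π√(a³/μ) = 2π × 7.293×10³ = 4.582×10⁴ s.
= 763.7 min.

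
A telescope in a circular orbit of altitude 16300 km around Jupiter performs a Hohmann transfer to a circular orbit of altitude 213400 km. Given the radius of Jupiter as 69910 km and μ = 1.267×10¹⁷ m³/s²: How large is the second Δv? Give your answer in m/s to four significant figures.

Δv ≈ 6702 m/s

r₁ = 69910 + 16300 = 86210 km = 8.6210×10⁷ m.
r₂ = 69910 + 213400 = 283310 km = 2.8331×10⁸ m.
Transfer ellipse a_t = (r₁ + r₂)/2 = 1.848×10⁸ m.
At r₁: circular v_c1 = √(μ/r₁) = 38340 m/s; transfer-perijove v_p = √[μ(2/r₁ − 1/a_t)] = 47470 m/s.
At r₂: circular v_c2 = √(μ/r₂) = 21150 m/s; transfer-apojove v_a = √[μ(2/r₂ − 1/a_t)] = 14450 m/s.
Δv₂ = v_c2 − v_a = 6702 m/s.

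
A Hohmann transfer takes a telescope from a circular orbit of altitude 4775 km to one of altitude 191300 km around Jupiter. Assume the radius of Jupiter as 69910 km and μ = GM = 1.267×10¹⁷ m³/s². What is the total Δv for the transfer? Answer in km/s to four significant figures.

Δv_total ≈ 17.52 km/s

r₁ = 69910 + 4775 = 74685 km = 7.4685×10⁷ m.
r₂ = 69910 + 191300 = 261210 km = 2.6121×10⁸ m.
Transfer ellipse a_t = (r₁ + r₂)/2 = 1.679×10⁸ m.
At r₁: circular v_c1 = √(μ/r₁) = 41190 m/s; transfer-perijove v_p = √[μ(2/r₁ − 1/a_t)] = 51370 m/s.
Δv₁ = v_p − v_c1 = 10180 m/s.
At r₂: circular v_c2 = √(μ/r₂) = 22020 m/s; transfer-apojove v_a = √[μ(2/r₂ − 1/a_t)] = 14690 m/s.
Δv₂ = v_c2 − v_a = 7337 m/s.
Total Δv = Δv₁ + Δv₂ = 17520 m/s = 17.52 km/s.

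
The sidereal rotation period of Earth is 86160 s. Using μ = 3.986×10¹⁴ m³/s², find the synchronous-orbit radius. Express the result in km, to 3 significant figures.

A synchronous orbit has period T, so by Kepler's third law a = (μT²/4π²)^(1/3).
μT²/4π² = 3.986×10¹⁴ × (8.616×10⁴)² / 39.48 = 7.495×10²² m³.
a = 4.216×10⁷ m = 42163 km.

r_sync ≈ 42200 km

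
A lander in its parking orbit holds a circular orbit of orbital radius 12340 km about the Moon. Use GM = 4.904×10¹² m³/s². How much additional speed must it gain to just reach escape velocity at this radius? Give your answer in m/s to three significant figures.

Δv ≈ 261 m/s

r = 12340 km = 1.234×10⁷ m.
Circular speed v_c = √(μ/r) = 630.4 m/s.
Escape speed v_esc = √(2μ/r) = √2 × v_c = 891.5 m/s.
Δv = v_esc − v_c = 261.1 m/s.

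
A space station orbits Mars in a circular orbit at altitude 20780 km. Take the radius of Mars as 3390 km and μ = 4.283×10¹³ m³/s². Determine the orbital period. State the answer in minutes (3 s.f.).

r = 3390 + 20780 = 24170 km = 2.4170×10⁷ m.
Kepler's third law: T = 2π√(r³/μ) = 2π√((2.417×10⁷)³ / 4.283×10¹³).
r³/μ = 3.297×10⁸ s², so T = 2π × 1.816×10⁴ = 1.141×10⁵ s.
Converting: 1.141×10⁵ s ÷ 60.00 = 1901 minutes.

T ≈ 1900 minutes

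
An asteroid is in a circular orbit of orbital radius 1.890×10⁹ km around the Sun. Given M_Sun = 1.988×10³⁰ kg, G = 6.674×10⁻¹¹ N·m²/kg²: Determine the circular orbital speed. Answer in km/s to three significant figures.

μ = GM = 6.674×10⁻¹¹ × 1.988×10³⁰ = 1.327×10²⁰ m³/s².
r = 1.890×10⁹ km = 1.890×10¹² m.
For a circular orbit v = √(μ/r) = √(1.327×10²⁰ / 1.890×10¹²) = √(7.020×10⁷) = 8379 m/s.
That is 8.379 km/s.

v ≈ 8.38 km/s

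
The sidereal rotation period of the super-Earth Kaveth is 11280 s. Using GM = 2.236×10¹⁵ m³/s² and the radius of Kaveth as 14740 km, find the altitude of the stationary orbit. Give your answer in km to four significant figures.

h_sync ≈ 4576 km

A synchronous orbit has period T, so by Kepler's third law a = (μT²/4π²)^(1/3).
μT²/4π² = 2.236×10¹⁵ × (1.128×10⁴)² / 39.48 = 7.207×10²¹ m³.
a = 1.932×10⁷ m = 19316 km.
Altitude h = a − R = 19316 − 14740 = 4575.7 km.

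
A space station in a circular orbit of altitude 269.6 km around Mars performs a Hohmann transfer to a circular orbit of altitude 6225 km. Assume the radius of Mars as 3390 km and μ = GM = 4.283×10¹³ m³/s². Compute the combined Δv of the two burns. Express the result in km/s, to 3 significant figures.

r₁ = 3390 + 269.6 = 3659.6 km = 3.6596×10⁶ m.
r₂ = 3390 + 6225 = 9615.0 km = 9.6150×10⁶ m.
Transfer ellipse a_t = (r₁ + r₂)/2 = 6.637×10⁶ m.
At r₁: circular v_c1 = √(μ/r₁) = 3421 m/s; transfer-periapsis v_p = √[μ(2/r₁ − 1/a_t)] = 4118 m/s.
Δv₁ = v_p − v_c1 = 696.5 m/s.
At r₂: circular v_c2 = √(μ/r₂) = 2111 m/s; transfer-apoapsis v_a = √[μ(2/r₂ − 1/a_t)] = 1567 m/s.
Δv₂ = v_c2 − v_a = 543.4 m/s.
Total Δv = Δv₁ + Δv₂ = 1240 m/s = 1.240 km/s.

Δv_total ≈ 1.24 km/s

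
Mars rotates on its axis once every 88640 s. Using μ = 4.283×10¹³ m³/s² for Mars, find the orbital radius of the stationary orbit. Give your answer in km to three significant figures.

A synchronous orbit has period T, so by Kepler's third law a = (μT²/4π²)^(1/3).
μT²/4π² = 4.283×10¹³ × (8.864×10⁴)² / 39.48 = 8.524×10²¹ m³.
a = 2.043×10⁷ m = 20428 km.

r_sync ≈ 20400 km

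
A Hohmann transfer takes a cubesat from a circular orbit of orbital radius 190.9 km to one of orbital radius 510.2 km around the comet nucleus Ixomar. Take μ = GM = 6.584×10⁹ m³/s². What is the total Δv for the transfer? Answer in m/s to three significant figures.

Δv_total ≈ 68.1 m/s

r₁ = 190.9 km = 1.909×10⁵ m.
r₂ = 510.2 km = 5.102×10⁵ m.
Transfer ellipse a_t = (r₁ + r₂)/2 = 3.506×10⁵ m.
At r₁: circular v_c1 = √(μ/r₁) = 185.7 m/s; transfer-periapsis v_p = √[μ(2/r₁ − 1/a_t)] = 224.0 m/s.
Δv₁ = v_p − v_c1 = 38.33 m/s.
At r₂: circular v_c2 = √(μ/r₂) = 113.6 m/s; transfer-apoapsis v_a = √[μ(2/r₂ − 1/a_t)] = 83.83 m/s.
Δv₂ = v_c2 − v_a = 29.77 m/s.
Total Δv = Δv₁ + Δv₂ = 68.10 m/s.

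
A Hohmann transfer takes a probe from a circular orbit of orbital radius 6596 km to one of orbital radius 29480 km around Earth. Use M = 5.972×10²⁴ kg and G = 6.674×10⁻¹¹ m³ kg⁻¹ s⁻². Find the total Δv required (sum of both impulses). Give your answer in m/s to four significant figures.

Δv_total ≈ 3618 m/s

μ = GM = 6.674×10⁻¹¹ × 5.972×10²⁴ = 3.986×10¹⁴ m³/s².
r₁ = 6596 km = 6.596×10⁶ m.
r₂ = 29480 km = 2.948×10⁷ m.
Transfer ellipse a_t = (r₁ + r₂)/2 = 1.804×10⁷ m.
At r₁: circular v_c1 = √(μ/r₁) = 7773 m/s; transfer-perigee v_p = √[μ(2/r₁ − 1/a_t)] = 9938 m/s.
Δv₁ = v_p − v_c1 = 2164 m/s.
At r₂: circular v_c2 = √(μ/r₂) = 3677 m/s; transfer-apogee v_a = √[μ(2/r₂ − 1/a_t)] = 2223 m/s.
Δv₂ = v_c2 − v_a = 1453 m/s.
Total Δv = Δv₁ + Δv₂ = 3618 m/s.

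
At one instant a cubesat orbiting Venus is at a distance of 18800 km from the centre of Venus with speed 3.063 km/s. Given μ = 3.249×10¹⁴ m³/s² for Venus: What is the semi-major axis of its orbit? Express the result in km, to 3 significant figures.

r = 1.880×10⁷ m.
Vis-viva rearranged: 1/a = 2/r − v²/μ = 1.064×10⁻⁷ − 2.888×10⁻⁸ = 7.751×10⁻⁸ m⁻¹.
a = 1.290×10⁷ m = 12902 km.

a ≈ 12900 km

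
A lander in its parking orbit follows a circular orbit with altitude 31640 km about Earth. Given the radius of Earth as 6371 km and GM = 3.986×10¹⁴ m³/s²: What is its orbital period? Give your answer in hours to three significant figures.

r = 6371 + 31640 = 38011 km = 3.8011×10⁷ m.
Kepler's third law: T = 2π√(r³/μ) = 2π√((3.801×10⁷)³ / 3.986×10¹⁴).
r³/μ = 1.378×10⁸ s², so T = 2π × 1.174×10⁴ = 7.375×10⁴ s.
Converting: 7.375×10⁴ s ÷ 3600 = 20.49 hours.

T ≈ 20.5 hours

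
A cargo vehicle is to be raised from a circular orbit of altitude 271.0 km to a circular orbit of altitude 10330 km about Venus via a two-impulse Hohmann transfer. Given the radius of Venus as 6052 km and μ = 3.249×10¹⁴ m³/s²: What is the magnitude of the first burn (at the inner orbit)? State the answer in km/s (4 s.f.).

Δv ≈ 1.443 km/s

r₁ = 6052 + 271.0 = 6323.0 km = 6.3230×10⁶ m.
r₂ = 6052 + 10330 = 16382 km = 1.6382×10⁷ m.
Transfer ellipse a_t = (r₁ + r₂)/2 = 1.135×10⁷ m.
At r₁: circular v_c1 = √(μ/r₁) = 7168 m/s; transfer-periapsis v_p = √[μ(2/r₁ − 1/a_t)] = 8611 m/s.
Δv₁ = v_p − v_c1 = 1443 m/s.
= 1.443 km/s.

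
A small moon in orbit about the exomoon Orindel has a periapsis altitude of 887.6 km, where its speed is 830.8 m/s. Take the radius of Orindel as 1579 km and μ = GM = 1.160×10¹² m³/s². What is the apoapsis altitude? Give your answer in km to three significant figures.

apoapsis altitude ≈ 5220 km

r_p = 1579 + 887.6 = 2466.6 km = 2.467×10⁶ m.
Specific energy ε = v²/2 − μ/r = -1.252×10⁵ J/kg, so a = −μ/(2ε) = 4.634×10⁶ m.
The apsides satisfy r_p + r_a = 2a, so the apoapsis radius is 2a − r_p = 6.801×10⁶ m = 6800.9 km.
Apoapsis altitude = 6800.9 − 1579 = 5221.9 km.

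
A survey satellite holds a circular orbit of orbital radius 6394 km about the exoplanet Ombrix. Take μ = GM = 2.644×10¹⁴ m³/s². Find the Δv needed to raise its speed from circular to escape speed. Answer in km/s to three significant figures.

r = 6394 km = 6.394×10⁶ m.
Circular speed v_c = √(μ/r) = 6430 m/s.
Escape speed v_esc = √(2μ/r) = √2 × v_c = 9094 m/s.
Δv = v_esc − v_c = 2664 m/s = 2.664 km/s.

Δv ≈ 2.66 km/s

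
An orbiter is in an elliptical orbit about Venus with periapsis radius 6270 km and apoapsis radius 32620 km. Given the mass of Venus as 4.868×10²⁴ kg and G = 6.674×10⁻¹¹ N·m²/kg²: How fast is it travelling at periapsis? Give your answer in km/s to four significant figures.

v ≈ 9.323 km/s

μ = GM = 6.674×10⁻¹¹ × 4.868×10²⁴ = 3.249×10¹⁴ m³/s².
Semi-major axis a = (r_p + r_a)/2 = 19445 km = 1.944×10⁷ m.
Vis-viva: v² = μ(2/r − 1/a) = 3.249×10¹⁴ × (3.190×10⁻⁷ − 5.143×10⁻⁸) = 8.693×10⁷ m²/s².
v = 9323 m/s = 9.323 km/s.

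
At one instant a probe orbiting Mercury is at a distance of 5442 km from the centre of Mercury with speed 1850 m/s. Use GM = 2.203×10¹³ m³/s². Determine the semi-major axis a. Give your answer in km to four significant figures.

r = 5.442×10⁶ m.
Specific orbital energy ε = v²/2 − μ/r = (1850)²/2 − 2.203×10¹³/5.442×10⁶ = -2.337×10⁶ J/kg.
Since ε = −μ/(2a), a = −μ/(2ε) = 4.714×10⁶ m = 4713.5 km.

a ≈ 4714 km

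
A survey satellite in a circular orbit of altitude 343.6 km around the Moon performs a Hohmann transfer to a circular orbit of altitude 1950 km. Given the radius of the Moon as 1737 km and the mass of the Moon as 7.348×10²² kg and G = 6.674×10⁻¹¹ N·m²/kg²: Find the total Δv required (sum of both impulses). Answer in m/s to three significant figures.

μ = GM = 6.674×10⁻¹¹ × 7.348×10²² = 4.904×10¹² m³/s².
r₁ = 1737 + 343.6 = 2080.6 km = 2.0806×10⁶ m.
r₂ = 1737 + 1950 = 3687.0 km = 3.6870×10⁶ m.
Transfer ellipse a_t = (r₁ + r₂)/2 = 2.884×10⁶ m.
At r₁: circular v_c1 = √(μ/r₁) = 1535 m/s; transfer-perilune v_p = √[μ(2/r₁ − 1/a_t)] = 1736 m/s.
Δv₁ = v_p − v_c1 = 200.7 m/s.
At r₂: circular v_c2 = √(μ/r₂) = 1153 m/s; transfer-apolune v_a = √[μ(2/r₂ − 1/a_t)] = 979.6 m/s.
Δv₂ = v_c2 − v_a = 173.7 m/s.
Total Δv = Δv₁ + Δv₂ = 374.4 m/s.

Δv_total ≈ 374 m/s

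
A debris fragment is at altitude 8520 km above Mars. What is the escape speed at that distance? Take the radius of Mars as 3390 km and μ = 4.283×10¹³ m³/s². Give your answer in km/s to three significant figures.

r = 3390 + 8520 = 11910 km = 1.1910×10⁷ m.
Escape speed v_esc = √(2μ/r) = √(2 × 4.283×10¹³ / 1.191×10⁷) = √(7.192×10⁶) = 2682 m/s.
= 2.682 km/s.

v_esc ≈ 2.68 km/s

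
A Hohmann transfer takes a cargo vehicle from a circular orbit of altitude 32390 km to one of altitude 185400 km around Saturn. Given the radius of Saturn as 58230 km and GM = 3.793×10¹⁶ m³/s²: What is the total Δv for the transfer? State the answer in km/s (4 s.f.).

r₁ = 58230 + 32390 = 90620 km = 9.0620×10⁷ m.
r₂ = 58230 + 185400 = 243630 km = 2.4363×10⁸ m.
Transfer ellipse a_t = (r₁ + r₂)/2 = 1.671×10⁸ m.
At r₁: circular v_c1 = √(μ/r₁) = 20460 m/s; transfer-perikrone v_p = √[μ(2/r₁ − 1/a_t)] = 24700 m/s.
Δv₁ = v_p − v_c1 = 4243 m/s.
At r₂: circular v_c2 = √(μ/r₂) = 12480 m/s; transfer-apokrone v_a = √[μ(2/r₂ − 1/a_t)] = 9188 m/s.
Δv₂ = v_c2 − v_a = 3290 m/s.
Total Δv = Δv₁ + Δv₂ = 7532 m/s = 7.532 km/s.

Δv_total ≈ 7.532 km/s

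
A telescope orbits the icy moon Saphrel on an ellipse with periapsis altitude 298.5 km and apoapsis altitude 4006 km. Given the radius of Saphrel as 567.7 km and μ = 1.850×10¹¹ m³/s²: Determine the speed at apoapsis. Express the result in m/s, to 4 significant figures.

v ≈ 113.5 m/s

r_p = 567.7 + 298.5 = 866.20 km = 8.6620×10⁵ m.
r_a = 567.7 + 4006 = 4573.7 km = 4.5737×10⁶ m.
Semi-major axis a = (r_p + r_a)/2 = 2719.9 km = 2.720×10⁶ m.
Vis-viva: v² = μ(2/r − 1/a) = 1.850×10¹¹ × (4.373×10⁻⁷ − 3.677×10⁻⁷) = 1.288×10⁴ m²/s².
v = 113.5 m/s.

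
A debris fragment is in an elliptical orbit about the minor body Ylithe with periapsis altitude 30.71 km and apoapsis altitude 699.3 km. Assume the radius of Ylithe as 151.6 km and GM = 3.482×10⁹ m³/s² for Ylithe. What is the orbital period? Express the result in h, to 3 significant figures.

T ≈ 11.0 h

r_p = 151.6 + 30.71 = 182.31 km = 1.8231×10⁵ m.
r_a = 151.6 + 699.3 = 850.90 km = 8.5090×10⁵ m.
Semi-major axis a = (r_p + r_a)/2 = (182.31 + 850.90)/2 = 516.61 km = 5.166×10⁵ m.
By Kepler's third law T = 2π√(a³/μ) = 2π × 6.293×10³ = 3.954×10⁴ s.
= 10.98 h.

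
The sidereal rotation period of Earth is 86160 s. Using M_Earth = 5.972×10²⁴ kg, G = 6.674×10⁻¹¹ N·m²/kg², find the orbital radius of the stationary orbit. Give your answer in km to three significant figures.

r_sync ≈ 42200 km

μ = GM = 6.674×10⁻¹¹ × 5.972×10²⁴ = 3.986×10¹⁴ m³/s².
A synchronous orbit has period T, so by Kepler's third law a = (μT²/4π²)^(1/3).
μT²/4π² = 3.986×10¹⁴ × (8.616×10⁴)² / 39.48 = 7.495×10²² m³.
a = 4.216×10⁷ m = 42162 km.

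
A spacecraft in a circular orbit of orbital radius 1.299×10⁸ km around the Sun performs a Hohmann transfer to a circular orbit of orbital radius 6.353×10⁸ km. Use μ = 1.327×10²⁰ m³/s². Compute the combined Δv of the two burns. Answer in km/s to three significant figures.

r₁ = 1.299×10⁸ km = 1.299×10¹¹ m.
r₂ = 6.353×10⁸ km = 6.353×10¹¹ m.
Transfer ellipse a_t = (r₁ + r₂)/2 = 3.826×10¹¹ m.
At r₁: circular v_c1 = √(μ/r₁) = 31960 m/s; transfer-perihelion v_p = √[μ(2/r₁ − 1/a_t)] = 41190 m/s.
Δv₁ = v_p − v_c1 = 9224 m/s.
At r₂: circular v_c2 = √(μ/r₂) = 14450 m/s; transfer-aphelion v_a = √[μ(2/r₂ − 1/a_t)] = 8421 m/s.
Δv₂ = v_c2 − v_a = 6031 m/s.
Total Δv = Δv₁ + Δv₂ = 15260 m/s = 15.26 km/s.

Δv_total ≈ 15.3 km/s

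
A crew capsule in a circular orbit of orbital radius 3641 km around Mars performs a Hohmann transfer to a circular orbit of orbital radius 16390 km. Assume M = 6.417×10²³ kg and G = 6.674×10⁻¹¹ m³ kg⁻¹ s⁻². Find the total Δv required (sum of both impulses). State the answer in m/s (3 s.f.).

Δv_total ≈ 1600 m/s

μ = GM = 6.674×10⁻¹¹ × 6.417×10²³ = 4.283×10¹³ m³/s².
r₁ = 3641 km = 3.641×10⁶ m.
r₂ = 16390 km = 1.639×10⁷ m.
Transfer ellipse a_t = (r₁ + r₂)/2 = 1.002×10⁷ m.
At r₁: circular v_c1 = √(μ/r₁) = 3430 m/s; transfer-periapsis v_p = √[μ(2/r₁ − 1/a_t)] = 4387 m/s.
Δv₁ = v_p − v_c1 = 957.7 m/s.
At r₂: circular v_c2 = √(μ/r₂) = 1616 m/s; transfer-apoapsis v_a = √[μ(2/r₂ − 1/a_t)] = 974.6 m/s.
Δv₂ = v_c2 − v_a = 641.8 m/s.
Total Δv = Δv₁ + Δv₂ = 1600 m/s.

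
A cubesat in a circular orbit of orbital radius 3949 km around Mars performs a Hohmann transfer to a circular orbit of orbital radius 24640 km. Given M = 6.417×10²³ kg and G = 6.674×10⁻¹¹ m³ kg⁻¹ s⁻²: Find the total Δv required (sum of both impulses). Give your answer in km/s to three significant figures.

μ = GM = 6.674×10⁻¹¹ × 6.417×10²³ = 4.283×10¹³ m³/s².
r₁ = 3949 km = 3.949×10⁶ m.
r₂ = 24640 km = 2.464×10⁷ m.
Transfer ellipse a_t = (r₁ + r₂)/2 = 1.429×10⁷ m.
At r₁: circular v_c1 = √(μ/r₁) = 3293 m/s; transfer-periapsis v_p = √[μ(2/r₁ − 1/a_t)] = 4324 m/s.
Δv₁ = v_p − v_c1 = 1030 m/s.
At r₂: circular v_c2 = √(μ/r₂) = 1318 m/s; transfer-apoapsis v_a = √[μ(2/r₂ − 1/a_t)] = 692.9 m/s.
Δv₂ = v_c2 − v_a = 625.4 m/s.
Total Δv = Δv₁ + Δv₂ = 1656 m/s = 1.656 km/s.

Δv_total ≈ 1.66 km/s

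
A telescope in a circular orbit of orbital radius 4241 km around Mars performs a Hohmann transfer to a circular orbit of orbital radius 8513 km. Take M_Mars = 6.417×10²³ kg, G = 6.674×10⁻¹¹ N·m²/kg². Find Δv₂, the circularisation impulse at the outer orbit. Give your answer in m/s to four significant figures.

μ = GM = 6.674×10⁻¹¹ × 6.417×10²³ = 4.283×10¹³ m³/s².
r₁ = 4241 km = 4.241×10⁶ m.
r₂ = 8513 km = 8.513×10⁶ m.
Transfer ellipse a_t = (r₁ + r₂)/2 = 6.377×10⁶ m.
At r₁: circular v_c1 = √(μ/r₁) = 3178 m/s; transfer-periapsis v_p = √[μ(2/r₁ − 1/a_t)] = 3672 m/s.
At r₂: circular v_c2 = √(μ/r₂) = 2243 m/s; transfer-apoapsis v_a = √[μ(2/r₂ − 1/a_t)] = 1829 m/s.
Δv₂ = v_c2 − v_a = 413.8 m/s.

Δv ≈ 413.8 m/s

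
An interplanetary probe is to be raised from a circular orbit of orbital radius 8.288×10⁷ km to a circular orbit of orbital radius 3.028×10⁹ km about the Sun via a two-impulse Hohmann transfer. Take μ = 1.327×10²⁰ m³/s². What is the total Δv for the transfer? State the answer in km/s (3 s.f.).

r₁ = 8.288×10⁷ km = 8.288×10¹⁰ m.
r₂ = 3.028×10⁹ km = 3.028×10¹² m.
Transfer ellipse a_t = (r₁ + r₂)/2 = 1.555×10¹² m.
At r₁: circular v_c1 = √(μ/r₁) = 40010 m/s; transfer-perihelion v_p = √[μ(2/r₁ − 1/a_t)] = 55830 m/s.
Δv₁ = v_p − v_c1 = 15820 m/s.
At r₂: circular v_c2 = √(μ/r₂) = 6620 m/s; transfer-aphelion v_a = √[μ(2/r₂ − 1/a_t)] = 1528 m/s.
Δv₂ = v_c2 − v_a = 5092 m/s.
Total Δv = Δv₁ + Δv₂ = 20910 m/s = 20.91 km/s.

Δv_total ≈ 20.9 km/s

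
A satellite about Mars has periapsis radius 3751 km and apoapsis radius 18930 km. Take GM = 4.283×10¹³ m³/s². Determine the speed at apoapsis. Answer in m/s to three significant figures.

v ≈ 865 m/s

Semi-major axis a = (r_p + r_a)/2 = 11340 km = 1.134×10⁷ m.
Vis-viva: v² = μ(2/r − 1/a) = 4.283×10¹³ × (1.057×10⁻⁷ − 8.818×10⁻⁸) = 7.484×10⁵ m²/s².
v = 865.1 m/s.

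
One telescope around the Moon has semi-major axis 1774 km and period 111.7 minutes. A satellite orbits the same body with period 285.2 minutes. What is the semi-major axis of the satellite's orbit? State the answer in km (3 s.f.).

a₂ ≈ 3310 km

Kepler's third law: a³ ∝ T², so a₂ = a₁ (T₂/T₁)^(2/3).
T₂/T₁ = 2.553, (T₂/T₁)^(2/3) = 1.868.
a₂ = 1774 × 1.868 = 3314 km.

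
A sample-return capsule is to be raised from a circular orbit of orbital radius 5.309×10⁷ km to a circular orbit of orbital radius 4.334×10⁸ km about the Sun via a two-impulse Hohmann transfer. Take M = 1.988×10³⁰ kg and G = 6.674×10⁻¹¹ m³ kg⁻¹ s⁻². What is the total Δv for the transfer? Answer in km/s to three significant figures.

Δv_total ≈ 26.1 km/s

μ = GM = 6.674×10⁻¹¹ × 1.988×10³⁰ = 1.327×10²⁰ m³/s².
r₁ = 5.309×10⁷ km = 5.309×10¹⁰ m.
r₂ = 4.334×10⁸ km = 4.334×10¹¹ m.
Transfer ellipse a_t = (r₁ + r₂)/2 = 2.432×10¹¹ m.
At r₁: circular v_c1 = √(μ/r₁) = 49990 m/s; transfer-perihelion v_p = √[μ(2/r₁ − 1/a_t)] = 66730 m/s.
Δv₁ = v_p − v_c1 = 16740 m/s.
At r₂: circular v_c2 = √(μ/r₂) = 17500 m/s; transfer-aphelion v_a = √[μ(2/r₂ − 1/a_t)] = 8174 m/s.
Δv₂ = v_c2 − v_a = 9323 m/s.
Total Δv = Δv₁ + Δv₂ = 26060 m/s = 26.06 km/s.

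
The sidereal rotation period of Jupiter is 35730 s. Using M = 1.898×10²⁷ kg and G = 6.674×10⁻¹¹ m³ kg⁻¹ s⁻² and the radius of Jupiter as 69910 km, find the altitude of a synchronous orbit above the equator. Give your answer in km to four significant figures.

h_sync ≈ 90090 km

μ = GM = 6.674×10⁻¹¹ × 1.898×10²⁷ = 1.267×10¹⁷ m³/s².
A synchronous orbit has period T, so by Kepler's third law a = (μT²/4π²)^(1/3).
μT²/4π² = 1.267×10¹⁷ × (3.573×10⁴)² / 39.48 = 4.096×10²⁴ m³.
a = 1.600×10⁸ m = 1.6000×10⁵ km.
Altitude h = a − R = 1.6000×10⁵ − 69910 = 90094 km.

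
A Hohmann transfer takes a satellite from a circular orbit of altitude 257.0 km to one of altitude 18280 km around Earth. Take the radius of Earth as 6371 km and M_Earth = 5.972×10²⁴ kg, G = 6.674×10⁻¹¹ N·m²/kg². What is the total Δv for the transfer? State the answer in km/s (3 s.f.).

μ = GM = 6.674×10⁻¹¹ × 5.972×10²⁴ = 3.986×10¹⁴ m³/s².
r₁ = 6371 + 257.0 = 6628.0 km = 6.6280×10⁶ m.
r₂ = 6371 + 18280 = 24651 km = 2.4651×10⁷ m.
Transfer ellipse a_t = (r₁ + r₂)/2 = 1.564×10⁷ m.
At r₁: circular v_c1 = √(μ/r₁) = 7755 m/s; transfer-perigee v_p = √[μ(2/r₁ − 1/a_t)] = 9736 m/s.
Δv₁ = v_p − v_c1 = 1981 m/s.
At r₂: circular v_c2 = √(μ/r₂) = 4021 m/s; transfer-apogee v_a = √[μ(2/r₂ − 1/a_t)] = 2618 m/s.
Δv₂ = v_c2 − v_a = 1403 m/s.
Total Δv = Δv₁ + Δv₂ = 3384 m/s = 3.384 km/s.

Δv_total ≈ 3.38 km/s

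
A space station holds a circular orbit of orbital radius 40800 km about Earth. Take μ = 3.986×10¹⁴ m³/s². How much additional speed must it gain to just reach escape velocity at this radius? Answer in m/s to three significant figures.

r = 40800 km = 4.080×10⁷ m.
Circular speed v_c = √(μ/r) = 3126 m/s.
Escape speed v_esc = √(2μ/r) = √2 × v_c = 4420 m/s.
Δv = v_esc − v_c = 1295 m/s.

Δv ≈ 1290 m/s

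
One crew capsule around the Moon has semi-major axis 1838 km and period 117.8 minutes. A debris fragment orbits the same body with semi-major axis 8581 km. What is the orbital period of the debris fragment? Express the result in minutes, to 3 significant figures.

T₂ ≈ 1190 minutes

Kepler's third law: T² ∝ a³, so T₂ = T₁ (a₂/a₁)^(3/2).
a₂/a₁ = 4.669, (a₂/a₁)^(3/2) = 10.09.
T₂ = 117.8 × 10.09 = 1188 minutes.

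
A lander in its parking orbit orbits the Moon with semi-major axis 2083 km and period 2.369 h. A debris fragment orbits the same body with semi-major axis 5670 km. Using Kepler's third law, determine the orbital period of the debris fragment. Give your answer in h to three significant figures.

T₂ ≈ 10.6 h

Kepler's third law: T² ∝ a³, so T₂ = T₁ (a₂/a₁)^(3/2).
a₂/a₁ = 2.722, (a₂/a₁)^(3/2) = 4.491.
T₂ = 2.369 × 4.491 = 10.64 h.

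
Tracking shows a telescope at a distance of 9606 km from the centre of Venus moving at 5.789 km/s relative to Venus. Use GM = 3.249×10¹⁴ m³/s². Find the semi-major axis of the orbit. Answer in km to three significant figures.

r = 9.606×10⁶ m.
Vis-viva rearranged: 1/a = 2/r − v²/μ = 2.082×10⁻⁷ − 1.031×10⁻⁷ = 1.051×10⁻⁷ m⁻¹.
a = 9.519×10⁶ m = 9518.7 km.

a ≈ 9520 km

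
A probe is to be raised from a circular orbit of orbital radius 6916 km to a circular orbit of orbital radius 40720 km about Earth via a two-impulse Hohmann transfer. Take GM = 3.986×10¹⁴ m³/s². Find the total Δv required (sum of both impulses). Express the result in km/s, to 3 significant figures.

r₁ = 6916 km = 6.916×10⁶ m.
r₂ = 40720 km = 4.072×10⁷ m.
Transfer ellipse a_t = (r₁ + r₂)/2 = 2.382×10⁷ m.
At r₁: circular v_c1 = √(μ/r₁) = 7592 m/s; transfer-perigee v_p = √[μ(2/r₁ − 1/a_t)] = 9926 m/s.
Δv₁ = v_p − v_c1 = 2335 m/s.
At r₂: circular v_c2 = √(μ/r₂) = 3129 m/s; transfer-apogee v_a = √[μ(2/r₂ − 1/a_t)] = 1686 m/s.
Δv₂ = v_c2 − v_a = 1443 m/s.
Total Δv = Δv₁ + Δv₂ = 3777 m/s = 3.777 km/s.

Δv_total ≈ 3.78 km/s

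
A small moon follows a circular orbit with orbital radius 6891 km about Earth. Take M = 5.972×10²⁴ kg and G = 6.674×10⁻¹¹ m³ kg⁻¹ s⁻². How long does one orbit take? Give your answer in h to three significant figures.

T ≈ 1.58 h

μ = GM = 6.674×10⁻¹¹ × 5.972×10²⁴ = 3.986×10¹⁴ m³/s².
r = 6891 km = 6.891×10⁶ m.
Kepler's third law: T = 2π√(r³/μ) = 2π√((6.891×10⁶)³ / 3.986×10¹⁴).
r³/μ = 8.210×10⁵ s², so T = 2π × 9.061×10² = 5.693×10³ s.
Converting: 5.693×10³ s ÷ 3600 = 1.581 h.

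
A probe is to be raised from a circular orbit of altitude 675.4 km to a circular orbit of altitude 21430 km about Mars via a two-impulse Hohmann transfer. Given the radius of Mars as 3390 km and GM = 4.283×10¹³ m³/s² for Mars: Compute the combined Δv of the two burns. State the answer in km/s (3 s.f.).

Δv_total ≈ 1.63 km/s

r₁ = 3390 + 675.4 = 4065.4 km = 4.0654×10⁶ m.
r₂ = 3390 + 21430 = 24820 km = 2.4820×10⁷ m.
Transfer ellipse a_t = (r₁ + r₂)/2 = 1.444×10⁷ m.
At r₁: circular v_c1 = √(μ/r₁) = 3246 m/s; transfer-periapsis v_p = √[μ(2/r₁ − 1/a_t)] = 4255 m/s.
Δv₁ = v_p − v_c1 = 1009 m/s.
At r₂: circular v_c2 = √(μ/r₂) = 1314 m/s; transfer-apoapsis v_a = √[μ(2/r₂ − 1/a_t)] = 696.9 m/s.
Δv₂ = v_c2 − v_a = 616.7 m/s.
Total Δv = Δv₁ + Δv₂ = 1626 m/s = 1.626 km/s.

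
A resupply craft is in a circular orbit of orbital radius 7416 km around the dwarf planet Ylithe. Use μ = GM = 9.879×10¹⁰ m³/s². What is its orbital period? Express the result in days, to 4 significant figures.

T ≈ 4.673 days

r = 7416 km = 7.416×10⁶ m.
Kepler's third law: T = 2π√(r³/μ) = 2π√((7.416×10⁶)³ / 9.879×10¹⁰).
r³/μ = 4.129×10⁹ s², so T = 2π × 6.425×10⁴ = 4.037×10⁵ s.
Converting: 4.037×10⁵ s ÷ 86400 = 4.673 days.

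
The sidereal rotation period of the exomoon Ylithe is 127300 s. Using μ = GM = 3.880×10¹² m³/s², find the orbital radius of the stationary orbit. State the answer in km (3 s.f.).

A synchronous orbit has period T, so by Kepler's third law a = (μT²/4π²)^(1/3).
μT²/4π² = 3.880×10¹² × (1.273×10⁵)² / 39.48 = 1.593×10²¹ m³.
a = 1.168×10⁷ m = 11678 km.

r_sync ≈ 11700 km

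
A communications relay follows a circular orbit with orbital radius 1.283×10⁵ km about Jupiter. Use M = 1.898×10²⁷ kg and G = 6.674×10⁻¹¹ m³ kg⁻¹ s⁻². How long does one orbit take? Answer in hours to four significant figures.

μ = GM = 6.674×10⁻¹¹ × 1.898×10²⁷ = 1.267×10¹⁷ m³/s².
r = 1.283×10⁵ km = 1.283×10⁸ m.
Kepler's third law: T = 2π√(r³/μ) = 2π√((1.283×10⁸)³ / 1.267×10¹⁷).
r³/μ = 1.667×10⁷ s², so T = 2π × 4.083×10³ = 2.566×10⁴ s.
Converting: 2.566×10⁴ s ÷ 3600 = 7.126 hours.

T ≈ 7.126 hours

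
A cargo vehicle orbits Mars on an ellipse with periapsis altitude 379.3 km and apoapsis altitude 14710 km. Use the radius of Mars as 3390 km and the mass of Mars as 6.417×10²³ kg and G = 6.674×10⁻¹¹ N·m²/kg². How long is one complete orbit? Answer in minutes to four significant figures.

T ≈ 578.6 minutes

μ = GM = 6.674×10⁻¹¹ × 6.417×10²³ = 4.283×10¹³ m³/s².
r_p = 3390 + 379.3 = 3769.3 km = 3.7693×10⁶ m.
r_a = 3390 + 14710 = 18100 km = 1.8100×10⁷ m.
Semi-major axis a = (r_p + r_a)/2 = (3769.3 + 18100)/2 = 10935 km = 1.093×10⁷ m.
By Kepler's third law T = 2π√(a³/μ) = 2π × 5.525×10³ = 3.472×10⁴ s.
= 578.6 minutes.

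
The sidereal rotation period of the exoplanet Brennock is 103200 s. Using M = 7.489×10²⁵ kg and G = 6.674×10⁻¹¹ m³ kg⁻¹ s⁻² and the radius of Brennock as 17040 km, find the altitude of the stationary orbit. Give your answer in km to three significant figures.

μ = GM = 6.674×10⁻¹¹ × 7.489×10²⁵ = 4.998×10¹⁵ m³/s².
A synchronous orbit has period T, so by Kepler's third law a = (μT²/4π²)^(1/3).
μT²/4π² = 4.998×10¹⁵ × (1.032×10⁵)² / 39.48 = 1.348×10²⁴ m³.
a = 1.105×10⁸ m = 1.1048×10⁵ km.
Altitude h = a − R = 1.1048×10⁵ − 17040 = 93436 km.

h_sync ≈ 93400 km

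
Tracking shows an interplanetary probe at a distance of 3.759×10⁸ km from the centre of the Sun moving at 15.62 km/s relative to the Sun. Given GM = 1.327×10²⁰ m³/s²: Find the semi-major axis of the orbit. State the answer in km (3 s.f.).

r = 3.759×10¹¹ m.
Specific orbital energy ε = v²/2 − μ/r = (15620)²/2 − 1.327×10²⁰/3.759×10¹¹ = -2.310×10⁸ J/kg.
Since ε = −μ/(2a), a = −μ/(2ε) = 2.872×10¹¹ m = 2.8720×10⁸ km.

a ≈ 2.87×10⁸ km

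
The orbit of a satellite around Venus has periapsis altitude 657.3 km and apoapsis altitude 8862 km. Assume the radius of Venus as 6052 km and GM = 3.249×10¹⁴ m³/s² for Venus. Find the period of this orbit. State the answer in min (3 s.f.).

T ≈ 207 min

r_p = 6052 + 657.3 = 6709.3 km = 6.7093×10⁶ m.
r_a = 6052 + 8862 = 14914 km = 1.4914×10⁷ m.
Semi-major axis a = (r_p + r_a)/2 = (6709.3 + 14914)/2 = 10812 km = 1.081×10⁷ m.
By Kepler's third law T = 2π√(a³/μ) = 2π × 1.972×10³ = 1.239×10⁴ s.
= 206.5 min.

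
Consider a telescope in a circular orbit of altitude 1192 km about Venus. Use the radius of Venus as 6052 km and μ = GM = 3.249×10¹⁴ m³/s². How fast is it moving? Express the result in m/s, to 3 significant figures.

r = 6052 + 1192 = 7244.0 km = 7.2440×10⁶ m.
For a circular orbit v = √(μ/r) = √(3.249×10¹⁴ / 7.244×10⁶) = √(4.485×10⁷) = 6697 m/s.

v ≈ 6700 m/s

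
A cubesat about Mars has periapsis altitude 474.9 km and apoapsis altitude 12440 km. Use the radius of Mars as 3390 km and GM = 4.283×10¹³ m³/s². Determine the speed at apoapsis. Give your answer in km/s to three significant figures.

r_p = 3390 + 474.9 = 3864.9 km = 3.8649×10⁶ m.
r_a = 3390 + 12440 = 15830 km = 1.5830×10⁷ m.
Semi-major axis a = (r_p + r_a)/2 = 9847.5 km = 9.847×10⁶ m.
Vis-viva: v² = μ(2/r − 1/a) = 4.283×10¹³ × (1.263×10⁻⁷ − 1.015×10⁻⁷) = 1.062×10⁶ m²/s².
v = 1030 m/s = 1.030 km/s.

v ≈ 1.03 km/s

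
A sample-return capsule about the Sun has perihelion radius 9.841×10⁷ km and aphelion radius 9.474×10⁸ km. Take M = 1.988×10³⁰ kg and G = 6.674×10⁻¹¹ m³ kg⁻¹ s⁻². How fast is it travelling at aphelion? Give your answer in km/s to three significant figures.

μ = GM = 6.674×10⁻¹¹ × 1.988×10³⁰ = 1.327×10²⁰ m³/s².
Semi-major axis a = (r_p + r_a)/2 = 5.2290×10⁸ km = 5.229×10¹¹ m.
Vis-viva: v² = μ(2/r − 1/a) = 1.327×10²⁰ × (2.111×10⁻¹² − 1.912×10⁻¹²) = 2.636×10⁷ m²/s².
v = 5134 m/s = 5.134 km/s.

v ≈ 5.13 km/s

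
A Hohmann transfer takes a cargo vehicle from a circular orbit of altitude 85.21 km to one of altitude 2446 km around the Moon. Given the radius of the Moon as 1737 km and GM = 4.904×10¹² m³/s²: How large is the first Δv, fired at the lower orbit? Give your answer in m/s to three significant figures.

r₁ = 1737 + 85.21 = 1822.2 km = 1.8222×10⁶ m.
r₂ = 1737 + 2446 = 4183.0 km = 4.1830×10⁶ m.
Transfer ellipse a_t = (r₁ + r₂)/2 = 3.003×10⁶ m.
At r₁: circular v_c1 = √(μ/r₁) = 1640 m/s; transfer-perilune v_p = √[μ(2/r₁ − 1/a_t)] = 1936 m/s.
Δv₁ = v_p − v_c1 = 295.8 m/s.

Δv ≈ 296 m/s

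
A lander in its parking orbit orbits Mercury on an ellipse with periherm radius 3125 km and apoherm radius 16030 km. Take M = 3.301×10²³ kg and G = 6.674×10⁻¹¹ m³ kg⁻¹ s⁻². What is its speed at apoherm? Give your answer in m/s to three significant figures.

v ≈ 670 m/s

μ = GM = 6.674×10⁻¹¹ × 3.301×10²³ = 2.203×10¹³ m³/s².
Semi-major axis a = (r_p + r_a)/2 = 9577.5 km = 9.578×10⁶ m.
Vis-viva: v² = μ(2/r − 1/a) = 2.203×10¹³ × (1.248×10⁻⁷ − 1.044×10⁻⁷) = 4.484×10⁵ m²/s².
v = 669.7 m/s.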